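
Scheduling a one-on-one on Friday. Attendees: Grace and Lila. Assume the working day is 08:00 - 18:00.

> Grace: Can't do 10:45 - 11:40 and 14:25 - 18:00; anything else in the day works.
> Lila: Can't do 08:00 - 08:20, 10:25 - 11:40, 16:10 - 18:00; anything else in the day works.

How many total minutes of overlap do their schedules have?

Grace free: 08:00-10:45, 11:40-14:25 (invert busy blocks within the working day).
Lila free: 08:20-10:25, 11:40-16:10 (invert busy blocks within the working day).
Grace ∩ Lila: 08:20-10:25, 11:40-14:25.
Summing the common windows: 125 + 165 = 290 minutes.

290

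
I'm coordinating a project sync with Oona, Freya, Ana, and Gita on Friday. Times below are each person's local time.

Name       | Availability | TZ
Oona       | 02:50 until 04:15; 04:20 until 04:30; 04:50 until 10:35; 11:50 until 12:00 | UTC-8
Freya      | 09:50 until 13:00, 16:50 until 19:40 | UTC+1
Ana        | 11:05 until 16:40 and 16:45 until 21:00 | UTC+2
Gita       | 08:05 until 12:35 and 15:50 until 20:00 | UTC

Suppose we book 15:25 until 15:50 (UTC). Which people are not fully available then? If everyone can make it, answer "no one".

Oona in UTC: 10:50-12:15, 12:20-12:30, 12:50-18:35, 19:50-20:00 (add 8h to convert from UTC-8).
Freya in UTC: 08:50-12:00, 15:50-18:40 (subtract 1h to convert from UTC+1).
Ana in UTC: 09:05-14:40, 14:45-19:00 (subtract 2h to convert from UTC+2).
Gita in UTC: 08:05-12:35, 15:50-20:00.
Oona: free for 15:25-15:50. Freya: not fully free for 15:25-15:50. Ana: free for 15:25-15:50. Gita: not fully free for 15:25-15:50.

Freya, Gita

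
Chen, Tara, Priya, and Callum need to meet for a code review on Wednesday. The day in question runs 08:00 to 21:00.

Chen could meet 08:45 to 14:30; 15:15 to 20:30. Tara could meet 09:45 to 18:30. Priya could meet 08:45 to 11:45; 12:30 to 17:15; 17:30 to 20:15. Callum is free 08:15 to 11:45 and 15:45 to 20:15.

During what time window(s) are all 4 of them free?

09:45-11:45, 15:45-17:15, 17:30-18:30

Chen ∩ Tara: 09:45-14:30, 15:15-18:30.
Chen ∩ Tara ∩ Priya: 09:45-11:45, 12:30-14:30, 15:15-17:15, 17:30-18:30.
Chen ∩ Tara ∩ Priya ∩ Callum: 09:45-11:45, 15:45-17:15, 17:30-18:30.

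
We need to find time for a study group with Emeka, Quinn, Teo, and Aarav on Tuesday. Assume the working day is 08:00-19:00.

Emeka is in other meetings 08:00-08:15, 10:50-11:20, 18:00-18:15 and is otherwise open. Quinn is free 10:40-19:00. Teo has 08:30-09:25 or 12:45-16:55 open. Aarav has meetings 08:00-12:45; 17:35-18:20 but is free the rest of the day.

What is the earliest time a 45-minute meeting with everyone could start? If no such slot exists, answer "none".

Emeka free: 08:15-10:50, 11:20-18:00, 18:15-19:00 (invert busy blocks within the working day).
Quinn free: 10:40-19:00.
Teo free: 08:30-09:25, 12:45-16:55.
Aarav free: 12:45-17:35, 18:20-19:00 (invert busy blocks within the working day).
Emeka ∩ Quinn: 10:40-10:50, 11:20-18:00, 18:15-19:00.
Emeka ∩ Quinn ∩ Teo: 12:45-16:55.
Emeka ∩ Quinn ∩ Teo ∩ Aarav: 12:45-16:55.
So the common availability across everyone is 12:45-16:55.
The first common window of at least 45 minutes is 12:45-16:55, so the earliest start is 12:45.

12:45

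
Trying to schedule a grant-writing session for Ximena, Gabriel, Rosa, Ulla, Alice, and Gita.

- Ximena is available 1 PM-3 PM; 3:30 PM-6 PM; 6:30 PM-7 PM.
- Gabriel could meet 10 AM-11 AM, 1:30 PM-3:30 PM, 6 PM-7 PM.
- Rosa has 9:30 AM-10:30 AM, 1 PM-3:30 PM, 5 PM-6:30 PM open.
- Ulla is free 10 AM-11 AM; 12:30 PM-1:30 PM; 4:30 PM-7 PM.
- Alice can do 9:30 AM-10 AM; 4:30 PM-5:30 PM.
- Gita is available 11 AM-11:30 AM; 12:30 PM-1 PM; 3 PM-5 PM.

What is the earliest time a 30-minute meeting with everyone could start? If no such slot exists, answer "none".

Ximena ∩ Gabriel: 13:30-15:00, 18:30-19:00.
Ximena ∩ Gabriel ∩ Rosa: 13:30-15:00.
Ximena ∩ Gabriel ∩ Rosa ∩ Ulla: ∅.
Ximena ∩ Gabriel ∩ Rosa ∩ Ulla ∩ Alice: ∅.
Ximena ∩ Gabriel ∩ Rosa ∩ Ulla ∩ Alice ∩ Gita: ∅.
There is no time when everyone is free.
No common window is at least 30 minutes long.

none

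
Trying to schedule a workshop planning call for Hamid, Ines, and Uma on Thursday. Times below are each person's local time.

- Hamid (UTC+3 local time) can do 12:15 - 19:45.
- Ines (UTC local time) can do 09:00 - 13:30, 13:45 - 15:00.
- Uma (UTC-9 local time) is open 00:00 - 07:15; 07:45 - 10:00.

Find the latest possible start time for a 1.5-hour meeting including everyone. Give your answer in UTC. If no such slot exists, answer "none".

Hamid in UTC: 09:15-16:45 (subtract 3h to convert from UTC+3).
Ines in UTC: 09:00-13:30, 13:45-15:00.
Uma in UTC: 09:00-16:15, 16:45-19:00 (add 9h to convert from UTC-9).
Hamid ∩ Ines: 09:15-13:30, 13:45-15:00.
Hamid ∩ Ines ∩ Uma: 09:15-13:30, 13:45-15:00.
The last common window of at least 90 minutes is 09:15-13:30; a 90-minute meeting can start as late as 12:00 and still end by 13:30.

12:00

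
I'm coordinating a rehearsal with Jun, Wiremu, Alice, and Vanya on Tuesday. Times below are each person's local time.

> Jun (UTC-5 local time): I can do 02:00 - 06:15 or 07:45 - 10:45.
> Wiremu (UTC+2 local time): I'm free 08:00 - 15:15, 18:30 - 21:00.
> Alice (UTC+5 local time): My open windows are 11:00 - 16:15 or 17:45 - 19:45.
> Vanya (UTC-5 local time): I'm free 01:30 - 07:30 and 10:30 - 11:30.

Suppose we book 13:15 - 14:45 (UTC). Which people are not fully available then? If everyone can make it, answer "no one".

Jun in UTC: 07:00-11:15, 12:45-15:45 (add 5h to convert from UTC-5).
Wiremu in UTC: 06:00-13:15, 16:30-19:00 (subtract 2h to convert from UTC+2).
Alice in UTC: 06:00-11:15, 12:45-14:45 (subtract 5h to convert from UTC+5).
Vanya in UTC: 06:30-12:30, 15:30-16:30 (add 5h to convert from UTC-5).
Jun: free for 13:15-14:45. Wiremu: not fully free for 13:15-14:45. Alice: free for 13:15-14:45. Vanya: not fully free for 13:15-14:45.

Vanya, Wiremu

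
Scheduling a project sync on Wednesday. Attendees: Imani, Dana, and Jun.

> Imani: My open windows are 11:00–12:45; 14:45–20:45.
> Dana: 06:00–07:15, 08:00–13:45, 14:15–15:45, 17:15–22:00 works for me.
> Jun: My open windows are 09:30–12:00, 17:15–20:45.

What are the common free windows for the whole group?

Imani ∩ Dana: 11:00-12:45, 14:45-15:45, 17:15-20:45.
Imani ∩ Dana ∩ Jun: 11:00-12:00, 17:15-20:45.

11:00-12:00, 17:15-20:45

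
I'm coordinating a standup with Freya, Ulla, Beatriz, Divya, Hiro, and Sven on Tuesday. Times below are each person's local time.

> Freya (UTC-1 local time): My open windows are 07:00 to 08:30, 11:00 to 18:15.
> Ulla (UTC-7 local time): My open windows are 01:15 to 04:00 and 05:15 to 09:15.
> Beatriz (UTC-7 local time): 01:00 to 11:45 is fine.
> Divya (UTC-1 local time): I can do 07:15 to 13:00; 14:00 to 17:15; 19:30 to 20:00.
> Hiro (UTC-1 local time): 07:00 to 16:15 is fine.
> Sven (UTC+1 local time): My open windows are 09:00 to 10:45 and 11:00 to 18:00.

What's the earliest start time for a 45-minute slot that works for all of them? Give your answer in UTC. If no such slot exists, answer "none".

08:15

Freya in UTC: 08:00-09:30, 12:00-19:15 (add 1h to convert from UTC-1).
Ulla in UTC: 08:15-11:00, 12:15-16:15 (add 7h to convert from UTC-7).
Beatriz in UTC: 08:00-18:45 (add 7h to convert from UTC-7).
Divya in UTC: 08:15-14:00, 15:00-18:15, 20:30-21:00 (add 1h to convert from UTC-1).
Hiro in UTC: 08:00-17:15 (add 1h to convert from UTC-1).
Sven in UTC: 08:00-09:45, 10:00-17:00 (subtract 1h to convert from UTC+1).
Freya ∩ Ulla: 08:15-09:30, 12:15-16:15.
Freya ∩ Ulla ∩ Beatriz: 08:15-09:30, 12:15-16:15.
Freya ∩ Ulla ∩ Beatriz ∩ Divya: 08:15-09:30, 12:15-14:00, 15:00-16:15.
Freya ∩ Ulla ∩ Beatriz ∩ Divya ∩ Hiro: 08:15-09:30, 12:15-14:00, 15:00-16:15.
Freya ∩ Ulla ∩ Beatriz ∩ Divya ∩ Hiro ∩ Sven: 08:15-09:30, 12:15-14:00, 15:00-16:15.
So the common availability across everyone is 08:15-09:30, 12:15-14:00, 15:00-16:15.
The first common window of at least 45 minutes is 08:15-09:30, so the earliest start is 08:15.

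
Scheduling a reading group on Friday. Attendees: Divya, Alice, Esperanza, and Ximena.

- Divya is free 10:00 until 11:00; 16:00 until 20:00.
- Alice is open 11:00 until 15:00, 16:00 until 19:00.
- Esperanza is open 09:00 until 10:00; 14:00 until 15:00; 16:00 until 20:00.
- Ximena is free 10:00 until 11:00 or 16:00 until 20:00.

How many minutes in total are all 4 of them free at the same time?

180

Divya ∩ Alice: 16:00-19:00.
Divya ∩ Alice ∩ Esperanza: 16:00-19:00.
Divya ∩ Alice ∩ Esperanza ∩ Ximena: 16:00-19:00.
Those are the intersection windows.
That's a single block of 180 minutes.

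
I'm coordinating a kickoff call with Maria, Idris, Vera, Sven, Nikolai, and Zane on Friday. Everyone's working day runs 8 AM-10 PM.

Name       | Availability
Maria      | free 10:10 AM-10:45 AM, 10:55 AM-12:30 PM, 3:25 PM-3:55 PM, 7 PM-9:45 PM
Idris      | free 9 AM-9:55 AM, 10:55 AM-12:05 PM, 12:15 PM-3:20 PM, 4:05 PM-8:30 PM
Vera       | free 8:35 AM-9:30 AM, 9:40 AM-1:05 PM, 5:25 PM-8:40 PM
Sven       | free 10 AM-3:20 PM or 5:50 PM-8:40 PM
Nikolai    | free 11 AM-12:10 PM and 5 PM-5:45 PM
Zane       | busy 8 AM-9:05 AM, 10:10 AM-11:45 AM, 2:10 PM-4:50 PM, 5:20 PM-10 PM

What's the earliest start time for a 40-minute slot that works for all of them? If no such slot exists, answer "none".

Maria free: 10:10-10:45, 10:55-12:30, 15:25-15:55, 19:00-21:45.
Idris free: 09:00-09:55, 10:55-12:05, 12:15-15:20, 16:05-20:30.
Vera free: 08:35-09:30, 09:40-13:05, 17:25-20:40.
Sven free: 10:00-15:20, 17:50-20:40.
Nikolai free: 11:00-12:10, 17:00-17:45.
Zane free: 09:05-10:10, 11:45-14:10, 16:50-17:20 (invert busy blocks within the working day).
Maria ∩ Idris: 10:55-12:05, 12:15-12:30, 19:00-20:30.
Maria ∩ Idris ∩ Vera: 10:55-12:05, 12:15-12:30, 19:00-20:30.
Maria ∩ Idris ∩ Vera ∩ Sven: 10:55-12:05, 12:15-12:30, 19:00-20:30.
Maria ∩ Idris ∩ Vera ∩ Sven ∩ Nikolai: 11:00-12:05.
Maria ∩ Idris ∩ Vera ∩ Sven ∩ Nikolai ∩ Zane: 11:45-12:05.
No common window is at least 40 minutes long.

none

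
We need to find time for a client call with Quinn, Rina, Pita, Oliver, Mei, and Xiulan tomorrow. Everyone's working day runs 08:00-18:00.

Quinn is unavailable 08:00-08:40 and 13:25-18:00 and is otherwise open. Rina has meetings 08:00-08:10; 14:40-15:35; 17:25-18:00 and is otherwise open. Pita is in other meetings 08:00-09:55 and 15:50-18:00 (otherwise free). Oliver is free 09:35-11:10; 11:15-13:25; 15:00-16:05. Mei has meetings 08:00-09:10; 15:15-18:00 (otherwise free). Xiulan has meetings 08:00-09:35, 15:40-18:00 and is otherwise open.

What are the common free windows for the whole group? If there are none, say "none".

Quinn free: 08:40-13:25 (invert busy blocks within the working day).
Rina free: 08:10-14:40, 15:35-17:25 (invert busy blocks within the working day).
Pita free: 09:55-15:50 (invert busy blocks within the working day).
Oliver free: 09:35-11:10, 11:15-13:25, 15:00-16:05.
Mei free: 09:10-15:15 (invert busy blocks within the working day).
Xiulan free: 09:35-15:40 (invert busy blocks within the working day).
Quinn ∩ Rina: 08:40-13:25.
Quinn ∩ Rina ∩ Pita: 09:55-13:25.
Quinn ∩ Rina ∩ Pita ∩ Oliver: 09:55-11:10, 11:15-13:25.
Quinn ∩ Rina ∩ Pita ∩ Oliver ∩ Mei: 09:55-11:10, 11:15-13:25.
Quinn ∩ Rina ∩ Pita ∩ Oliver ∩ Mei ∩ Xiulan: 09:55-11:10, 11:15-13:25.

09:55-11:10, 11:15-13:25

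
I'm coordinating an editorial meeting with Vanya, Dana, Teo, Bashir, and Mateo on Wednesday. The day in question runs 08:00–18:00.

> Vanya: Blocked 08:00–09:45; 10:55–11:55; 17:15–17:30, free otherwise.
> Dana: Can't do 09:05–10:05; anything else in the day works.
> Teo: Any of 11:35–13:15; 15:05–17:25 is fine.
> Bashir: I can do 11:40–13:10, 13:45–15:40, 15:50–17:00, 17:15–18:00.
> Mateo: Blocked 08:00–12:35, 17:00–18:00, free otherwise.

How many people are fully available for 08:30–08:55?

Vanya free: 09:45-10:55, 11:55-17:15, 17:30-18:00 (invert busy blocks within the working day).
Dana free: 08:00-09:05, 10:05-18:00 (invert busy blocks within the working day).
Teo free: 11:35-13:15, 15:05-17:25.
Bashir free: 11:40-13:10, 13:45-15:40, 15:50-17:00, 17:15-18:00.
Mateo free: 12:35-17:00 (invert busy blocks within the working day).
Dana can make the full 08:30-08:55 slot — that's 1.

1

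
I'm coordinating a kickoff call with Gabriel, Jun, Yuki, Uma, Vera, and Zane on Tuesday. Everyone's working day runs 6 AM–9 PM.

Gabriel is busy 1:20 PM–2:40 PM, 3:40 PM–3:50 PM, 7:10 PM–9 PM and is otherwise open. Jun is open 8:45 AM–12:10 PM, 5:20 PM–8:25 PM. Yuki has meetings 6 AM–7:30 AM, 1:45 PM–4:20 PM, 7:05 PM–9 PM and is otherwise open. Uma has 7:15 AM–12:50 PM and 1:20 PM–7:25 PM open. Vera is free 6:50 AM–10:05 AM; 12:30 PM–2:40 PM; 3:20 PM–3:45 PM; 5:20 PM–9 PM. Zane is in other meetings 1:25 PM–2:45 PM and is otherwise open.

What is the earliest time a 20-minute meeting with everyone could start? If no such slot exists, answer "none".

Gabriel free: 06:00-13:20, 14:40-15:40, 15:50-19:10 (invert busy blocks within the working day).
Jun free: 08:45-12:10, 17:20-20:25.
Yuki free: 07:30-13:45, 16:20-19:05 (invert busy blocks within the working day).
Uma free: 07:15-12:50, 13:20-19:25.
Vera free: 06:50-10:05, 12:30-14:40, 15:20-15:45, 17:20-21:00.
Zane free: 06:00-13:25, 14:45-21:00 (invert busy blocks within the working day).
Gabriel ∩ Jun: 08:45-12:10, 17:20-19:10.
Gabriel ∩ Jun ∩ Yuki: 08:45-12:10, 17:20-19:05.
Gabriel ∩ Jun ∩ Yuki ∩ Uma: 08:45-12:10, 17:20-19:05.
Gabriel ∩ Jun ∩ Yuki ∩ Uma ∩ Vera: 08:45-10:05, 17:20-19:05.
Gabriel ∩ Jun ∩ Yuki ∩ Uma ∩ Vera ∩ Zane: 08:45-10:05, 17:20-19:05.
The first common window of at least 20 minutes is 08:45-10:05, so the earliest start is 08:45.

08:45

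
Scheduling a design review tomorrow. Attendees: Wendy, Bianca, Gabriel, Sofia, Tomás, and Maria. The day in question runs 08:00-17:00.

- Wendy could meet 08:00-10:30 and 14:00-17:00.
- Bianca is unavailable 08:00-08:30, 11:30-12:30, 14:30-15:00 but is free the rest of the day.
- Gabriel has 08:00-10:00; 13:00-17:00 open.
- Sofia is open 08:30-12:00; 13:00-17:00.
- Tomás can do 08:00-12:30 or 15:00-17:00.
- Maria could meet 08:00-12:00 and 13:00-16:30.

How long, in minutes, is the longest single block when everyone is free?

Wendy free: 08:00-10:30, 14:00-17:00.
Bianca free: 08:30-11:30, 12:30-14:30, 15:00-17:00 (invert busy blocks within the working day).
Gabriel free: 08:00-10:00, 13:00-17:00.
Sofia free: 08:30-12:00, 13:00-17:00.
Tomás free: 08:00-12:30, 15:00-17:00.
Maria free: 08:00-12:00, 13:00-16:30.
Wendy ∩ Bianca: 08:30-10:30, 14:00-14:30, 15:00-17:00.
Wendy ∩ Bianca ∩ Gabriel: 08:30-10:00, 14:00-14:30, 15:00-17:00.
Wendy ∩ Bianca ∩ Gabriel ∩ Sofia: 08:30-10:00, 14:00-14:30, 15:00-17:00.
Wendy ∩ Bianca ∩ Gabriel ∩ Sofia ∩ Tomás: 08:30-10:00, 15:00-17:00.
Wendy ∩ Bianca ∩ Gabriel ∩ Sofia ∩ Tomás ∩ Maria: 08:30-10:00, 15:00-16:30.
The longest is 08:30-10:00 at 90 minutes.

90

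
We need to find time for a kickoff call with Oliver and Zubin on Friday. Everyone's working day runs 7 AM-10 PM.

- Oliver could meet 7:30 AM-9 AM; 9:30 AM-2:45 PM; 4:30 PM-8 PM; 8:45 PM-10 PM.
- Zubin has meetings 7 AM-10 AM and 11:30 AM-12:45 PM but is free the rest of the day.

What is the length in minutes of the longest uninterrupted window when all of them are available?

210

Oliver free: 07:30-09:00, 09:30-14:45, 16:30-20:00, 20:45-22:00.
Zubin free: 10:00-11:30, 12:45-22:00 (invert busy blocks within the working day).
Oliver ∩ Zubin: 10:00-11:30, 12:45-14:45, 16:30-20:00, 20:45-22:00.
So the common availability across everyone is 10:00-11:30, 12:45-14:45, 16:30-20:00, 20:45-22:00.
The longest is 16:30-20:00 at 210 minutes.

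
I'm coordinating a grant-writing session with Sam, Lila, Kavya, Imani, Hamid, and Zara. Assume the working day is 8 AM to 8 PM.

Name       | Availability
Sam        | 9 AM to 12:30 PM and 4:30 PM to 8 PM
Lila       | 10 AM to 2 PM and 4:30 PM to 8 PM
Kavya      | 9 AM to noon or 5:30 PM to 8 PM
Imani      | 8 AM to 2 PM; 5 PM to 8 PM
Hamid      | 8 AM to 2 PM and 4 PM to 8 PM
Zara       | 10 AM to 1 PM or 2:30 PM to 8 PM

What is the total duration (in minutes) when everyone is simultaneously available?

Sam ∩ Lila: 10:00-12:30, 16:30-20:00.
Sam ∩ Lila ∩ Kavya: 10:00-12:00, 17:30-20:00.
Sam ∩ Lila ∩ Kavya ∩ Imani: 10:00-12:00, 17:30-20:00.
Sam ∩ Lila ∩ Kavya ∩ Imani ∩ Hamid: 10:00-12:00, 17:30-20:00.
Sam ∩ Lila ∩ Kavya ∩ Imani ∩ Hamid ∩ Zara: 10:00-12:00, 17:30-20:00.
Summing the common windows: 120 + 150 = 270 minutes.

270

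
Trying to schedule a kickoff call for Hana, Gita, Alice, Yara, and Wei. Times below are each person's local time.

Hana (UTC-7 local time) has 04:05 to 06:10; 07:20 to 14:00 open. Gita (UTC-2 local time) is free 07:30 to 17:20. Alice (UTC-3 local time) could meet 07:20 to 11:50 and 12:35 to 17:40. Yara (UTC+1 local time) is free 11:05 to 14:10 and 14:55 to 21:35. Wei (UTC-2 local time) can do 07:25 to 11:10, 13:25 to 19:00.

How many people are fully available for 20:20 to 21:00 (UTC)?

Hana in UTC: 11:05-13:10, 14:20-21:00 (add 7h to convert from UTC-7).
Gita in UTC: 09:30-19:20 (add 2h to convert from UTC-2).
Alice in UTC: 10:20-14:50, 15:35-20:40 (add 3h to convert from UTC-3).
Yara in UTC: 10:05-13:10, 13:55-20:35 (subtract 1h to convert from UTC+1).
Wei in UTC: 09:25-13:10, 15:25-21:00 (add 2h to convert from UTC-2).
Hana and Wei can make the full 20:20-21:00 slot — that's 2.

2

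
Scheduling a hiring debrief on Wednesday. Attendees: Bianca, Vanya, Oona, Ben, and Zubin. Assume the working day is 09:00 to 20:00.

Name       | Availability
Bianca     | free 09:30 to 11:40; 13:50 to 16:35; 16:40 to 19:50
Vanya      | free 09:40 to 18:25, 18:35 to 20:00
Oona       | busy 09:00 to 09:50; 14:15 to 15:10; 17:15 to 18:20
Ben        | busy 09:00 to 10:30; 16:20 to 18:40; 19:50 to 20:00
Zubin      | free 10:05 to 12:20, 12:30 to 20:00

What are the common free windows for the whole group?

10:30-11:40, 13:50-14:15, 15:10-16:20, 18:40-19:50

Bianca free: 09:30-11:40, 13:50-16:35, 16:40-19:50.
Vanya free: 09:40-18:25, 18:35-20:00.
Oona free: 09:50-14:15, 15:10-17:15, 18:20-20:00 (invert busy blocks within the working day).
Ben free: 10:30-16:20, 18:40-19:50 (invert busy blocks within the working day).
Zubin free: 10:05-12:20, 12:30-20:00.
Bianca ∩ Vanya: 09:40-11:40, 13:50-16:35, 16:40-18:25, 18:35-19:50.
Bianca ∩ Vanya ∩ Oona: 09:50-11:40, 13:50-14:15, 15:10-16:35, 16:40-17:15, 18:20-18:25, 18:35-19:50.
Bianca ∩ Vanya ∩ Oona ∩ Ben: 10:30-11:40, 13:50-14:15, 15:10-16:20, 18:40-19:50.
Bianca ∩ Vanya ∩ Oona ∩ Ben ∩ Zubin: 10:30-11:40, 13:50-14:15, 15:10-16:20, 18:40-19:50.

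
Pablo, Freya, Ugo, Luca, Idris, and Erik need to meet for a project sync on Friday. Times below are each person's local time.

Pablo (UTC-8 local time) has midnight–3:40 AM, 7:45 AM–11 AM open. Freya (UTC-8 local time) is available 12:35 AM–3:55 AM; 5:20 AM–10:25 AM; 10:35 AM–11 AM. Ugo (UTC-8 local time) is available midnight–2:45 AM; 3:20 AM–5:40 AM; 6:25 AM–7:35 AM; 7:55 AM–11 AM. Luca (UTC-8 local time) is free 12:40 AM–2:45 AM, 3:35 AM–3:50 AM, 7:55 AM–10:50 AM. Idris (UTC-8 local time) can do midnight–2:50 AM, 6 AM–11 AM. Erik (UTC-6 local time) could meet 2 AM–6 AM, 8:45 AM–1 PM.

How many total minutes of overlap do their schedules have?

Pablo in UTC: 08:00-11:40, 15:45-19:00 (add 8h to convert from UTC-8).
Freya in UTC: 08:35-11:55, 13:20-18:25, 18:35-19:00 (add 8h to convert from UTC-8).
Ugo in UTC: 08:00-10:45, 11:20-13:40, 14:25-15:35, 15:55-19:00 (add 8h to convert from UTC-8).
Luca in UTC: 08:40-10:45, 11:35-11:50, 15:55-18:50 (add 8h to convert from UTC-8).
Idris in UTC: 08:00-10:50, 14:00-19:00 (add 8h to convert from UTC-8).
Erik in UTC: 08:00-12:00, 14:45-19:00 (add 6h to convert from UTC-6).
Pablo ∩ Freya: 08:35-11:40, 15:45-18:25, 18:35-19:00.
Pablo ∩ Freya ∩ Ugo: 08:35-10:45, 11:20-11:40, 15:55-18:25, 18:35-19:00.
Pablo ∩ Freya ∩ Ugo ∩ Luca: 08:40-10:45, 11:35-11:40, 15:55-18:25, 18:35-18:50.
Pablo ∩ Freya ∩ Ugo ∩ Luca ∩ Idris: 08:40-10:45, 15:55-18:25, 18:35-18:50.
Pablo ∩ Freya ∩ Ugo ∩ Luca ∩ Idris ∩ Erik: 08:40-10:45, 15:55-18:25, 18:35-18:50.
Summing the common windows: 125 + 150 + 15 = 290 minutes.

290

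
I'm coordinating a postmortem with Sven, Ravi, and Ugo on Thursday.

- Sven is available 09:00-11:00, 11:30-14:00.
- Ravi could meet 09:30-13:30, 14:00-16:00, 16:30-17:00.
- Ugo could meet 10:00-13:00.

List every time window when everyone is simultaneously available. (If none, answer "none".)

Sven ∩ Ravi: 09:30-11:00, 11:30-13:30.
Sven ∩ Ravi ∩ Ugo: 10:00-11:00, 11:30-13:00.

10:00-11:00, 11:30-13:00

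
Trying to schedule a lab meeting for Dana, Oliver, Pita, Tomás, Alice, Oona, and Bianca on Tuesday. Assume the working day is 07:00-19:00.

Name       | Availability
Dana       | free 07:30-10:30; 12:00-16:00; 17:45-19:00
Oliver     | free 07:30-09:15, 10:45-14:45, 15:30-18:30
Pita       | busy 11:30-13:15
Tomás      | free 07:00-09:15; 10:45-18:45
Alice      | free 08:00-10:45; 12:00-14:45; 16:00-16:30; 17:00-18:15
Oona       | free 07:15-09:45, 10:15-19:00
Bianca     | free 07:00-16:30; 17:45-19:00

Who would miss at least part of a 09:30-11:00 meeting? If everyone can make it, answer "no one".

Dana free: 07:30-10:30, 12:00-16:00, 17:45-19:00.
Oliver free: 07:30-09:15, 10:45-14:45, 15:30-18:30.
Pita free: 07:00-11:30, 13:15-19:00 (invert busy blocks within the working day).
Tomás free: 07:00-09:15, 10:45-18:45.
Alice free: 08:00-10:45, 12:00-14:45, 16:00-16:30, 17:00-18:15.
Oona free: 07:15-09:45, 10:15-19:00.
Bianca free: 07:00-16:30, 17:45-19:00.
Dana: not fully free for 09:30-11:00. Oliver: not fully free for 09:30-11:00. Pita: free for 09:30-11:00. Tomás: not fully free for 09:30-11:00. Alice: not fully free for 09:30-11:00. Oona: not fully free for 09:30-11:00. Bianca: free for 09:30-11:00.

Alice, Dana, Oliver, Oona, Tomás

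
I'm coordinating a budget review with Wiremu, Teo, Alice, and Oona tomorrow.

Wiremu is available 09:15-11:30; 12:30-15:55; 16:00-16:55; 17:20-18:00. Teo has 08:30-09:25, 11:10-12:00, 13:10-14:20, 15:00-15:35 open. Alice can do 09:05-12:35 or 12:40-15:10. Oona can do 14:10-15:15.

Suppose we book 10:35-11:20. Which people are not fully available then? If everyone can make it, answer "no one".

Wiremu: free for 10:35-11:20. Teo: not fully free for 10:35-11:20. Alice: free for 10:35-11:20. Oona: not fully free for 10:35-11:20.

Oona, Teo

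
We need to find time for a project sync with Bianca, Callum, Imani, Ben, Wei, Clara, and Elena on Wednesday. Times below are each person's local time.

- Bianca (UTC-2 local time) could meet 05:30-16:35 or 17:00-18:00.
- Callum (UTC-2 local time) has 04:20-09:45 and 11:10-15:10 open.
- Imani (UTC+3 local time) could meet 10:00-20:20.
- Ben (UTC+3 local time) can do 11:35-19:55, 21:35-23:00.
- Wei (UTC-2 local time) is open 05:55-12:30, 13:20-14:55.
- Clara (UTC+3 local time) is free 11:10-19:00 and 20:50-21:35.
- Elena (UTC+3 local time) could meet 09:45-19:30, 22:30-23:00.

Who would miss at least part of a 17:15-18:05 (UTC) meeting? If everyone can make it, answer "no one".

Ben, Callum, Clara, Elena, Imani, Wei

Bianca in UTC: 07:30-18:35, 19:00-20:00 (add 2h to convert from UTC-2).
Callum in UTC: 06:20-11:45, 13:10-17:10 (add 2h to convert from UTC-2).
Imani in UTC: 07:00-17:20 (subtract 3h to convert from UTC+3).
Ben in UTC: 08:35-16:55, 18:35-20:00 (subtract 3h to convert from UTC+3).
Wei in UTC: 07:55-14:30, 15:20-16:55 (add 2h to convert from UTC-2).
Clara in UTC: 08:10-16:00, 17:50-18:35 (subtract 3h to convert from UTC+3).
Elena in UTC: 06:45-16:30, 19:30-20:00 (subtract 3h to convert from UTC+3).
Bianca: free for 17:15-18:05. Callum: not fully free for 17:15-18:05. Imani: not fully free for 17:15-18:05. Ben: not fully free for 17:15-18:05. Wei: not fully free for 17:15-18:05. Clara: not fully free for 17:15-18:05. Elena: not fully free for 17:15-18:05.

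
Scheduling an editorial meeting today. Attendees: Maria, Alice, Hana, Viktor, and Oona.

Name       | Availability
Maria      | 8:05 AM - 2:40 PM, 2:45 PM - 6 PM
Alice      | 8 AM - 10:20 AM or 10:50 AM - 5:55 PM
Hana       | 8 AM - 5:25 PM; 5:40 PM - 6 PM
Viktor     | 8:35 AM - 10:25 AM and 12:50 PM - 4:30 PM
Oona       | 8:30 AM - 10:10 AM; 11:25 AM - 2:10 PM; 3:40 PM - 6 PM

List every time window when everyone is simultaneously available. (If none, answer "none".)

Maria ∩ Alice: 08:05-10:20, 10:50-14:40, 14:45-17:55.
Maria ∩ Alice ∩ Hana: 08:05-10:20, 10:50-14:40, 14:45-17:25, 17:40-17:55.
Maria ∩ Alice ∩ Hana ∩ Viktor: 08:35-10:20, 12:50-14:40, 14:45-16:30.
Maria ∩ Alice ∩ Hana ∩ Viktor ∩ Oona: 08:35-10:10, 12:50-14:10, 15:40-16:30.

08:35-10:10, 12:50-14:10, 15:40-16:30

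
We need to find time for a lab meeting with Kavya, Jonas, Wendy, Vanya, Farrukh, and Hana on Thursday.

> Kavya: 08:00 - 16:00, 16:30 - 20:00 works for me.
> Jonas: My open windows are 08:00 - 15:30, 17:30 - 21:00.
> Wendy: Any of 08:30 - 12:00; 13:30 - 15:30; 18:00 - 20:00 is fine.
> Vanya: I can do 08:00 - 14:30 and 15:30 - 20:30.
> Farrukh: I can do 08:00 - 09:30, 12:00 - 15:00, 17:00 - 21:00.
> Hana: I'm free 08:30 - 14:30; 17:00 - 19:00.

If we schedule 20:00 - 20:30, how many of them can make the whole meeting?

3

Jonas, Vanya, and Farrukh can make the full 20:00-20:30 slot — that's 3.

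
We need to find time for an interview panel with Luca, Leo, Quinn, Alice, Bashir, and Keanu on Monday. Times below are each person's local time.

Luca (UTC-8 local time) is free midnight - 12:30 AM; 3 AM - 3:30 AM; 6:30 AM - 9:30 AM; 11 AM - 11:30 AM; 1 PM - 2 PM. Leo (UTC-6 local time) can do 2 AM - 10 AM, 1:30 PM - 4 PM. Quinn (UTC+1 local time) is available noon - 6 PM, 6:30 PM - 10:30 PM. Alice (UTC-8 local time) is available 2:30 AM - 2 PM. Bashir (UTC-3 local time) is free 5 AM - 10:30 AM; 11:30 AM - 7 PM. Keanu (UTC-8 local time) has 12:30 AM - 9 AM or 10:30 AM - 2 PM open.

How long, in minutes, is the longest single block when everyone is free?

Luca in UTC: 08:00-08:30, 11:00-11:30, 14:30-17:30, 19:00-19:30, 21:00-22:00 (add 8h to convert from UTC-8).
Leo in UTC: 08:00-16:00, 19:30-22:00 (add 6h to convert from UTC-6).
Quinn in UTC: 11:00-17:00, 17:30-21:30 (subtract 1h to convert from UTC+1).
Alice in UTC: 10:30-22:00 (add 8h to convert from UTC-8).
Bashir in UTC: 08:00-13:30, 14:30-22:00 (add 3h to convert from UTC-3).
Keanu in UTC: 08:30-17:00, 18:30-22:00 (add 8h to convert from UTC-8).
Luca ∩ Leo: 08:00-08:30, 11:00-11:30, 14:30-16:00, 21:00-22:00.
Luca ∩ Leo ∩ Quinn: 11:00-11:30, 14:30-16:00, 21:00-21:30.
Luca ∩ Leo ∩ Quinn ∩ Alice: 11:00-11:30, 14:30-16:00, 21:00-21:30.
Luca ∩ Leo ∩ Quinn ∩ Alice ∩ Bashir: 11:00-11:30, 14:30-16:00, 21:00-21:30.
Luca ∩ Leo ∩ Quinn ∩ Alice ∩ Bashir ∩ Keanu: 11:00-11:30, 14:30-16:00, 21:00-21:30.
So the common availability across everyone is 11:00-11:30, 14:30-16:00, 21:00-21:30.
The longest is 14:30-16:00 at 90 minutes.

90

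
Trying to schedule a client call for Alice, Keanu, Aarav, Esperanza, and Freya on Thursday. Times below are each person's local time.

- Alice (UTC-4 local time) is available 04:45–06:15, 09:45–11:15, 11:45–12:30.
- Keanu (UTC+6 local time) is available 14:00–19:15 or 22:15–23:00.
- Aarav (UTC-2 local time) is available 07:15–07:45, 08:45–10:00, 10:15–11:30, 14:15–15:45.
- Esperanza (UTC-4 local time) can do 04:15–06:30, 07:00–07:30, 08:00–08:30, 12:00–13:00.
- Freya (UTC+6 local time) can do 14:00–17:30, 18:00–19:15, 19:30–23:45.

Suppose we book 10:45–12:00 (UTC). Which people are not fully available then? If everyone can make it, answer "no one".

Alice, Esperanza, Freya

Alice in UTC: 08:45-10:15, 13:45-15:15, 15:45-16:30 (add 4h to convert from UTC-4).
Keanu in UTC: 08:00-13:15, 16:15-17:00 (subtract 6h to convert from UTC+6).
Aarav in UTC: 09:15-09:45, 10:45-12:00, 12:15-13:30, 16:15-17:45 (add 2h to convert from UTC-2).
Esperanza in UTC: 08:15-10:30, 11:00-11:30, 12:00-12:30, 16:00-17:00 (add 4h to convert from UTC-4).
Freya in UTC: 08:00-11:30, 12:00-13:15, 13:30-17:45 (subtract 6h to convert from UTC+6).
Alice: not fully free for 10:45-12:00. Keanu: free for 10:45-12:00. Aarav: free for 10:45-12:00. Esperanza: not fully free for 10:45-12:00. Freya: not fully free for 10:45-12:00.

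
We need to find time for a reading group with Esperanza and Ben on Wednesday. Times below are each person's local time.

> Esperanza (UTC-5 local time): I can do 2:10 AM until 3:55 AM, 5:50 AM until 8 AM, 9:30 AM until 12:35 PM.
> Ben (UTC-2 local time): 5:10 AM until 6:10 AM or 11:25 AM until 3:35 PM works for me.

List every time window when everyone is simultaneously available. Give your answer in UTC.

07:10-08:10, 14:30-17:35

Esperanza in UTC: 07:10-08:55, 10:50-13:00, 14:30-17:35 (add 5h to convert from UTC-5).
Ben in UTC: 07:10-08:10, 13:25-17:35 (add 2h to convert from UTC-2).
Esperanza ∩ Ben: 07:10-08:10, 14:30-17:35.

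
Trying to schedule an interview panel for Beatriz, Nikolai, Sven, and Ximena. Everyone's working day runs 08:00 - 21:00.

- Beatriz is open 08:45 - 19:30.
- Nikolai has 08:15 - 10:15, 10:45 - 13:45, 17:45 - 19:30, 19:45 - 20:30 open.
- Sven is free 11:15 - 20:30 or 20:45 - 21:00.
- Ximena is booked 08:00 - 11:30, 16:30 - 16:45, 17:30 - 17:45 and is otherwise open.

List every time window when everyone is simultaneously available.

11:30-13:45, 17:45-19:30

Beatriz free: 08:45-19:30.
Nikolai free: 08:15-10:15, 10:45-13:45, 17:45-19:30, 19:45-20:30.
Sven free: 11:15-20:30, 20:45-21:00.
Ximena free: 11:30-16:30, 16:45-17:30, 17:45-21:00 (invert busy blocks within the working day).
Beatriz ∩ Nikolai: 08:45-10:15, 10:45-13:45, 17:45-19:30.
Beatriz ∩ Nikolai ∩ Sven: 11:15-13:45, 17:45-19:30.
Beatriz ∩ Nikolai ∩ Sven ∩ Ximena: 11:30-13:45, 17:45-19:30.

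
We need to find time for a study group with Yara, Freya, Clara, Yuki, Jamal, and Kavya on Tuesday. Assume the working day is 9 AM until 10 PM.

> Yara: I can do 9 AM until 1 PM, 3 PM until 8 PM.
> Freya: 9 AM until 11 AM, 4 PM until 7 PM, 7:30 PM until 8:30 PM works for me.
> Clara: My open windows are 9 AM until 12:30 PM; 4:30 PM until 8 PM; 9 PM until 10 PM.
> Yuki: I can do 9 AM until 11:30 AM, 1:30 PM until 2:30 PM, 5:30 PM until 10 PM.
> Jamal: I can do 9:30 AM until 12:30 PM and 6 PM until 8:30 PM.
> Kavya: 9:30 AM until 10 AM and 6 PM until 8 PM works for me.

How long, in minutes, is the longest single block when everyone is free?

60

Yara ∩ Freya: 09:00-11:00, 16:00-19:00, 19:30-20:00.
Yara ∩ Freya ∩ Clara: 09:00-11:00, 16:30-19:00, 19:30-20:00.
Yara ∩ Freya ∩ Clara ∩ Yuki: 09:00-11:00, 17:30-19:00, 19:30-20:00.
Yara ∩ Freya ∩ Clara ∩ Yuki ∩ Jamal: 09:30-11:00, 18:00-19:00, 19:30-20:00.
Yara ∩ Freya ∩ Clara ∩ Yuki ∩ Jamal ∩ Kavya: 09:30-10:00, 18:00-19:00, 19:30-20:00.
The longest is 18:00-19:00 at 60 minutes.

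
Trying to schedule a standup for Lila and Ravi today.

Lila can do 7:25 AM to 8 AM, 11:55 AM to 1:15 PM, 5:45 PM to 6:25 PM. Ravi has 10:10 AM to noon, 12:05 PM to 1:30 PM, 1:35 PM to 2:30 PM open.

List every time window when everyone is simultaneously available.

11:55-12:00, 12:05-13:15

Lila ∩ Ravi: 11:55-12:00, 12:05-13:15.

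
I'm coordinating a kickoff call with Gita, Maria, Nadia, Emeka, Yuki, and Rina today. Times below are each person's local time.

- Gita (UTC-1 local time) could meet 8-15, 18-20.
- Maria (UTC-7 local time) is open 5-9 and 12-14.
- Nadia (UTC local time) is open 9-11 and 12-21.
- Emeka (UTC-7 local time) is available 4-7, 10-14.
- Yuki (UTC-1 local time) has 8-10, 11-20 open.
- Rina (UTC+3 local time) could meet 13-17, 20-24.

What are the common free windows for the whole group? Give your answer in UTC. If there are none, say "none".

12:00-14:00, 19:00-21:00

Gita in UTC: 09:00-16:00, 19:00-21:00 (add 1h to convert from UTC-1).
Maria in UTC: 12:00-16:00, 19:00-21:00 (add 7h to convert from UTC-7).
Nadia in UTC: 09:00-11:00, 12:00-21:00.
Emeka in UTC: 11:00-14:00, 17:00-21:00 (add 7h to convert from UTC-7).
Yuki in UTC: 09:00-11:00, 12:00-21:00 (add 1h to convert from UTC-1).
Rina in UTC: 10:00-14:00, 17:00-21:00 (subtract 3h to convert from UTC+3).
Gita ∩ Maria: 12:00-16:00, 19:00-21:00.
Gita ∩ Maria ∩ Nadia: 12:00-16:00, 19:00-21:00.
Gita ∩ Maria ∩ Nadia ∩ Emeka: 12:00-14:00, 19:00-21:00.
Gita ∩ Maria ∩ Nadia ∩ Emeka ∩ Yuki: 12:00-14:00, 19:00-21:00.
Gita ∩ Maria ∩ Nadia ∩ Emeka ∩ Yuki ∩ Rina: 12:00-14:00, 19:00-21:00.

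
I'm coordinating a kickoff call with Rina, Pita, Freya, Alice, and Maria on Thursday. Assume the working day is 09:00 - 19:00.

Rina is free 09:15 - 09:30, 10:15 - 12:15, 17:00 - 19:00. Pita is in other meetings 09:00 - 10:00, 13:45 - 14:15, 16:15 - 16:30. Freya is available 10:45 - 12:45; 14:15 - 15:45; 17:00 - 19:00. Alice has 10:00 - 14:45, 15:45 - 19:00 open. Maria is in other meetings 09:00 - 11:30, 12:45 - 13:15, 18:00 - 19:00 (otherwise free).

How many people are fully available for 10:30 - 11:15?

Rina free: 09:15-09:30, 10:15-12:15, 17:00-19:00.
Pita free: 10:00-13:45, 14:15-16:15, 16:30-19:00 (invert busy blocks within the working day).
Freya free: 10:45-12:45, 14:15-15:45, 17:00-19:00.
Alice free: 10:00-14:45, 15:45-19:00.
Maria free: 11:30-12:45, 13:15-18:00 (invert busy blocks within the working day).
Rina, Pita, and Alice can make the full 10:30-11:15 slot — that's 3.

3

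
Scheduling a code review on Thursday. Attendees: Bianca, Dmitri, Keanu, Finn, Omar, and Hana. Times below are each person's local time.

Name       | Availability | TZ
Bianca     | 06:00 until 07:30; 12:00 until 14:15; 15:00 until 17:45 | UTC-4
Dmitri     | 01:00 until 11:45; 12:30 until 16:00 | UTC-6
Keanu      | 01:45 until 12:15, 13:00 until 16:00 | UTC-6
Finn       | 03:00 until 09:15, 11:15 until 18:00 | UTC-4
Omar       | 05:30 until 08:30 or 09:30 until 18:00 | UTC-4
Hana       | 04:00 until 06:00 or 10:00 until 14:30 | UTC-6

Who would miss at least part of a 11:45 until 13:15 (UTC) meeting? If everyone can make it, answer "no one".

Bianca, Hana, Omar

Bianca in UTC: 10:00-11:30, 16:00-18:15, 19:00-21:45 (add 4h to convert from UTC-4).
Dmitri in UTC: 07:00-17:45, 18:30-22:00 (add 6h to convert from UTC-6).
Keanu in UTC: 07:45-18:15, 19:00-22:00 (add 6h to convert from UTC-6).
Finn in UTC: 07:00-13:15, 15:15-22:00 (add 4h to convert from UTC-4).
Omar in UTC: 09:30-12:30, 13:30-22:00 (add 4h to convert from UTC-4).
Hana in UTC: 10:00-12:00, 16:00-20:30 (add 6h to convert from UTC-6).
Bianca: not fully free for 11:45-13:15. Dmitri: free for 11:45-13:15. Keanu: free for 11:45-13:15. Finn: free for 11:45-13:15. Omar: not fully free for 11:45-13:15. Hana: not fully free for 11:45-13:15.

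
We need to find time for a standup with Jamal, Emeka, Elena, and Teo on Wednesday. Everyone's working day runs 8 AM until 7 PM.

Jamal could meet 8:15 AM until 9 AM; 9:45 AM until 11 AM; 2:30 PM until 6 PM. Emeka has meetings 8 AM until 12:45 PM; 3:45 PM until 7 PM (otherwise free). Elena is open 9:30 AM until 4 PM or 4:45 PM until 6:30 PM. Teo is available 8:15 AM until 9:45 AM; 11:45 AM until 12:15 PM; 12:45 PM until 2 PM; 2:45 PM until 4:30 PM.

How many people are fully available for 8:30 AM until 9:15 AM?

1

Jamal free: 08:15-09:00, 09:45-11:00, 14:30-18:00.
Emeka free: 12:45-15:45 (invert busy blocks within the working day).
Elena free: 09:30-16:00, 16:45-18:30.
Teo free: 08:15-09:45, 11:45-12:15, 12:45-14:00, 14:45-16:30.
Teo can make the full 08:30-09:15 slot — that's 1.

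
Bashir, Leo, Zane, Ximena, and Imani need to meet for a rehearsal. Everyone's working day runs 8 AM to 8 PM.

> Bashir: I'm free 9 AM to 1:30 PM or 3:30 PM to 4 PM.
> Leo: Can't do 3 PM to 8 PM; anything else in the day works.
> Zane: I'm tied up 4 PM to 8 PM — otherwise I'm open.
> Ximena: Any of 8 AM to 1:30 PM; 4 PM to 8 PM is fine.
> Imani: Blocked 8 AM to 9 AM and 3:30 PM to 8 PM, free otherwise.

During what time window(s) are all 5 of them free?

Bashir free: 09:00-13:30, 15:30-16:00.
Leo free: 08:00-15:00 (invert busy blocks within the working day).
Zane free: 08:00-16:00 (invert busy blocks within the working day).
Ximena free: 08:00-13:30, 16:00-20:00.
Imani free: 09:00-15:30 (invert busy blocks within the working day).
Bashir ∩ Leo: 09:00-13:30.
Bashir ∩ Leo ∩ Zane: 09:00-13:30.
Bashir ∩ Leo ∩ Zane ∩ Ximena: 09:00-13:30.
Bashir ∩ Leo ∩ Zane ∩ Ximena ∩ Imani: 09:00-13:30.
So the common availability across everyone is 09:00-13:30.

09:00-13:30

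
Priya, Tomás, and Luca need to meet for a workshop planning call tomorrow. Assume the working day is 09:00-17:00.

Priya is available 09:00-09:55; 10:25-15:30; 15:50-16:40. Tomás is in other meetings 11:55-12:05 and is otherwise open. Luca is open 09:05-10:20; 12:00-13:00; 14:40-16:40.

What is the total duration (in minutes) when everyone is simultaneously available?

205

Priya free: 09:00-09:55, 10:25-15:30, 15:50-16:40.
Tomás free: 09:00-11:55, 12:05-17:00 (invert busy blocks within the working day).
Luca free: 09:05-10:20, 12:00-13:00, 14:40-16:40.
Priya ∩ Tomás: 09:00-09:55, 10:25-11:55, 12:05-15:30, 15:50-16:40.
Priya ∩ Tomás ∩ Luca: 09:05-09:55, 12:05-13:00, 14:40-15:30, 15:50-16:40.
Those are the intersection windows.
Summing the common windows: 50 + 55 + 50 + 50 = 205 minutes.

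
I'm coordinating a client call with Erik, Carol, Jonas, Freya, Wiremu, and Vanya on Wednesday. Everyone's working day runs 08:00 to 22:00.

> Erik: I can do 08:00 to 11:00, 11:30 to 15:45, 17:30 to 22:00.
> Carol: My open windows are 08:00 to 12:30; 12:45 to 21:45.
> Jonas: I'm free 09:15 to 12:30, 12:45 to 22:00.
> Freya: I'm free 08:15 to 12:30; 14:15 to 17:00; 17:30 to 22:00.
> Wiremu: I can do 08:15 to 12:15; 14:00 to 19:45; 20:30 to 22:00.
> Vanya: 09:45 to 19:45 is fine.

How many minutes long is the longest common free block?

Erik ∩ Carol: 08:00-11:00, 11:30-12:30, 12:45-15:45, 17:30-21:45.
Erik ∩ Carol ∩ Jonas: 09:15-11:00, 11:30-12:30, 12:45-15:45, 17:30-21:45.
Erik ∩ Carol ∩ Jonas ∩ Freya: 09:15-11:00, 11:30-12:30, 14:15-15:45, 17:30-21:45.
Erik ∩ Carol ∩ Jonas ∩ Freya ∩ Wiremu: 09:15-11:00, 11:30-12:15, 14:15-15:45, 17:30-19:45, 20:30-21:45.
Erik ∩ Carol ∩ Jonas ∩ Freya ∩ Wiremu ∩ Vanya: 09:45-11:00, 11:30-12:15, 14:15-15:45, 17:30-19:45.
Those are the intersection windows.
The longest is 17:30-19:45 at 135 minutes.

135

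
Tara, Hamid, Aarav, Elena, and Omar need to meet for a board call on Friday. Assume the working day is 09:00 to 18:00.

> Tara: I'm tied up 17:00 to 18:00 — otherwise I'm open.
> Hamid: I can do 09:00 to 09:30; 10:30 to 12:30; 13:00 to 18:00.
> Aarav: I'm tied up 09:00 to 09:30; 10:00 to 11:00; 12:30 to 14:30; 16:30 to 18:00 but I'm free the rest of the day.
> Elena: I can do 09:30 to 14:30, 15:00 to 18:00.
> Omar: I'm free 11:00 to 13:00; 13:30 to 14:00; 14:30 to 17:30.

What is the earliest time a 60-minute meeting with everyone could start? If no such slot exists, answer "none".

11:00

Tara free: 09:00-17:00 (invert busy blocks within the working day).
Hamid free: 09:00-09:30, 10:30-12:30, 13:00-18:00.
Aarav free: 09:30-10:00, 11:00-12:30, 14:30-16:30 (invert busy blocks within the working day).
Elena free: 09:30-14:30, 15:00-18:00.
Omar free: 11:00-13:00, 13:30-14:00, 14:30-17:30.
Tara ∩ Hamid: 09:00-09:30, 10:30-12:30, 13:00-17:00.
Tara ∩ Hamid ∩ Aarav: 11:00-12:30, 14:30-16:30.
Tara ∩ Hamid ∩ Aarav ∩ Elena: 11:00-12:30, 15:00-16:30.
Tara ∩ Hamid ∩ Aarav ∩ Elena ∩ Omar: 11:00-12:30, 15:00-16:30.
The first common window of at least 60 minutes is 11:00-12:30, so the earliest start is 11:00.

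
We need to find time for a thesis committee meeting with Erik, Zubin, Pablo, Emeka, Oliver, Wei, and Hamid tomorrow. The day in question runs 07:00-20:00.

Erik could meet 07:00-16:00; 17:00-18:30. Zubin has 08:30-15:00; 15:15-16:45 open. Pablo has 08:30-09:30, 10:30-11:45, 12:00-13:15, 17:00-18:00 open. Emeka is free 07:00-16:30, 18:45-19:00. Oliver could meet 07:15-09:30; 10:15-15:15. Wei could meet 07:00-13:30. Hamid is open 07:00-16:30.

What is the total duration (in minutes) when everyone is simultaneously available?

210

Erik ∩ Zubin: 08:30-15:00, 15:15-16:00.
Erik ∩ Zubin ∩ Pablo: 08:30-09:30, 10:30-11:45, 12:00-13:15.
Erik ∩ Zubin ∩ Pablo ∩ Emeka: 08:30-09:30, 10:30-11:45, 12:00-13:15.
Erik ∩ Zubin ∩ Pablo ∩ Emeka ∩ Oliver: 08:30-09:30, 10:30-11:45, 12:00-13:15.
Erik ∩ Zubin ∩ Pablo ∩ Emeka ∩ Oliver ∩ Wei: 08:30-09:30, 10:30-11:45, 12:00-13:15.
Erik ∩ Zubin ∩ Pablo ∩ Emeka ∩ Oliver ∩ Wei ∩ Hamid: 08:30-09:30, 10:30-11:45, 12:00-13:15.
Those are the intersection windows.
Summing the common windows: 60 + 75 + 75 = 210 minutes.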